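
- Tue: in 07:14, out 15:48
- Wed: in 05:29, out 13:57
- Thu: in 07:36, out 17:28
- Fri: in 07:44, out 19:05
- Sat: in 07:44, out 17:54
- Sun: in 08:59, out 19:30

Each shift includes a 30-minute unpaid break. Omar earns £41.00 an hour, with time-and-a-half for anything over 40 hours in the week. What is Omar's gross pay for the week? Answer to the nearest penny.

£2619.90

Tue: 07:14–15:48 = 8 h 34 min; less 30 min break → 8 h 4 min
Wed: 05:29–13:57 = 8 h 28 min; less 30 min break → 7 h 58 min
Thu: 07:36–17:28 = 9 h 52 min; less 30 min break → 9 h 22 min
Fri: 07:44–19:05 = 11 h 21 min; less 30 min break → 10 h 51 min
Sat: 07:44–17:54 = 10 h 10 min; less 30 min break → 9 h 40 min
Sun: 08:59–19:30 = 10 h 31 min; less 30 min break → 10 h 1 min
Total worked: 55 h 56 min = 3356 min.
Regular 40 h 0 min = 2400 min at £41.00/h; overtime 15 h 56 min = 956 min at £61.50/h.
Pay = (2400 × £41.00 + 956 × £61.50) ÷ 60 = £2619.90.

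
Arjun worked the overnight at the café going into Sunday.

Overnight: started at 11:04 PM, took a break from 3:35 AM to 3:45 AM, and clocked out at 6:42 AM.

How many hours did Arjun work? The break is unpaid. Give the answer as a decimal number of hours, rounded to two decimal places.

Overnight: 11:04 PM → midnight = 0 h 56 min; midnight → 6:42 AM = 6 h 42 min; span 7 h 38 min; less 10 min break → 7 h 28 min

7.47 hours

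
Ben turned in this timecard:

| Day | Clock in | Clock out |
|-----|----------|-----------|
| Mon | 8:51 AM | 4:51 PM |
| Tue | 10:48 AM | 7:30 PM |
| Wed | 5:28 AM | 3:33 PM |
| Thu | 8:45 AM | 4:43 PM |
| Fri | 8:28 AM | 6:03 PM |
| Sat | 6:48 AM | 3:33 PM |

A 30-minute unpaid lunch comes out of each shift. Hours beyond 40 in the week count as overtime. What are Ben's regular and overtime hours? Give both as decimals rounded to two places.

Regular 40.00 hours, overtime 10.08 hours

Mon: 8:51 AM–4:51 PM = 8 h 0 min; less 30 min break → 7 h 30 min
Tue: 10:48 AM–7:30 PM = 8 h 42 min; less 30 min break → 8 h 12 min
Wed: 5:28 AM–3:33 PM = 10 h 5 min; less 30 min break → 9 h 35 min
Thu: 8:45 AM–4:43 PM = 7 h 58 min; less 30 min break → 7 h 28 min
Fri: 8:28 AM–6:03 PM = 9 h 35 min; less 30 min break → 9 h 5 min
Sat: 6:48 AM–3:33 PM = 8 h 45 min; less 30 min break → 8 h 15 min
Total worked: 50 h 5 min = 50.08 h.
Threshold 40 h → overtime 10 h 5 min, regular 40 h 0 min.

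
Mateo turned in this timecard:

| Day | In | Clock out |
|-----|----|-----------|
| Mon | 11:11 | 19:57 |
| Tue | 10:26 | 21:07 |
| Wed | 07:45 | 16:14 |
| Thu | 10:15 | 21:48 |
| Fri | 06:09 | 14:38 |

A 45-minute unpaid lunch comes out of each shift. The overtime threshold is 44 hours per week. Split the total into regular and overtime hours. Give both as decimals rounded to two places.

Mon: 11:11–19:57 = 8 h 46 min; less 45 min break → 8 h 1 min
Tue: 10:26–21:07 = 10 h 41 min; less 45 min break → 9 h 56 min
Wed: 07:45–16:14 = 8 h 29 min; less 45 min break → 7 h 44 min
Thu: 10:15–21:48 = 11 h 33 min; less 45 min break → 10 h 48 min
Fri: 06:09–14:38 = 8 h 29 min; less 45 min break → 7 h 44 min
Total worked: 44 h 13 min = 44.22 h.
Threshold 44 h → overtime 0 h 13 min, regular 44 h 0 min.

Regular 44.00 hours, overtime 0.22 hours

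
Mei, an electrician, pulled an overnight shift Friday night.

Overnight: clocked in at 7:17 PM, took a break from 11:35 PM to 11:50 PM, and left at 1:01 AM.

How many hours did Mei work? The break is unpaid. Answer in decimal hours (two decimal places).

Overnight: 7:17 PM → midnight = 4 h 43 min; midnight → 1:01 AM = 1 h 1 min; span 5 h 44 min; less 15 min break → 5 h 29 min

5.48 hours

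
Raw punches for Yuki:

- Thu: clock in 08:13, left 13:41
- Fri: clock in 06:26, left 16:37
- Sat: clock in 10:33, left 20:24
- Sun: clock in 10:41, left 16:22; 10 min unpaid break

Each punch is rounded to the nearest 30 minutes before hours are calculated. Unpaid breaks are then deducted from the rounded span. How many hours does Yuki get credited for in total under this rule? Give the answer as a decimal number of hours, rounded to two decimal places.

31.33 hours

Thu: in 08:13→08:00, out 13:41→13:30; 5 h 30 min
Fri: in 06:26→06:30, out 16:37→16:30; 10 h 0 min
Sat: in 10:33→10:30, out 20:24→20:30; 10 h 0 min
Sun: in 10:41→10:30, out 16:22→16:30; 6 h 0 min − 10 min = 5 h 50 min
Total credited: 31 h 20 min.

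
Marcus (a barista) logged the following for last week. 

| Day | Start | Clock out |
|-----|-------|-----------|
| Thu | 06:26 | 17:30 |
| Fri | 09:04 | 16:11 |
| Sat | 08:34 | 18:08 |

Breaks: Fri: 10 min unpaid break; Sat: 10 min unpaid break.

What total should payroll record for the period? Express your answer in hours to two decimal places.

Thu: 06:26–17:30 = 11 h 4 min
Fri: 09:04–16:11 = 7 h 7 min; less 10 min break → 6 h 57 min
Sat: 08:34–18:08 = 9 h 34 min; less 10 min break → 9 h 24 min
Total: 11 h 4 min + 6 h 57 min + 9 h 24 min = 27 h 25 min.

27.42 hours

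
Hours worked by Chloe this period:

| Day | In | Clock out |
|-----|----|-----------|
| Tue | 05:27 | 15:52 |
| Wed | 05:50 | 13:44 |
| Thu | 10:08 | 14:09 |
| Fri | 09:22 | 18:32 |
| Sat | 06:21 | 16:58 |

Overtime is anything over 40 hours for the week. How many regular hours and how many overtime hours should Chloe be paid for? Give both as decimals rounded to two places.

Tue: 05:27–15:52 = 10 h 25 min
Wed: 05:50–13:44 = 7 h 54 min
Thu: 10:08–14:09 = 4 h 1 min
Fri: 09:22–18:32 = 9 h 10 min
Sat: 06:21–16:58 = 10 h 37 min
Total worked: 42 h 7 min = 42.12 h.
Threshold 40 h → overtime 2 h 7 min, regular 40 h 0 min.

Regular 40.00 hours, overtime 2.12 hours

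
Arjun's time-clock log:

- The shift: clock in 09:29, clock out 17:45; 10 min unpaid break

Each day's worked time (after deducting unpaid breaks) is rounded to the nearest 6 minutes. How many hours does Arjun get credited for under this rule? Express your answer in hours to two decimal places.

The shift: 09:29–17:45 = 8 h 16 min − 10 min = 8 h 6 min → rounds to 8 h 6 min

8.10 hours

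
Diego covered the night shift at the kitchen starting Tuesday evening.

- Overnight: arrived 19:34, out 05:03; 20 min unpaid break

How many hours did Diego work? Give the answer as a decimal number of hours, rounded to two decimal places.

9.15 hours

Overnight: 19:34 → midnight = 4 h 26 min; midnight → 05:03 = 5 h 3 min; span 9 h 29 min; less 20 min break → 9 h 9 min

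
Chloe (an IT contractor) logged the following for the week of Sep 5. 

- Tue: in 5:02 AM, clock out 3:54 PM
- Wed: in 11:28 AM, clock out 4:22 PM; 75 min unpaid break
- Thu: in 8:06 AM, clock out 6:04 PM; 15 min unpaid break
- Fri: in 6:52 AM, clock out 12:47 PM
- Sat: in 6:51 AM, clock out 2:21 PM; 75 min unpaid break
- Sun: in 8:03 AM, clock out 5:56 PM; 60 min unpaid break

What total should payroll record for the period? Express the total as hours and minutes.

Tue: 5:02 AM–3:54 PM = 10 h 52 min
Wed: 11:28 AM–4:22 PM = 4 h 54 min; less 75 min break → 3 h 39 min
Thu: 8:06 AM–6:04 PM = 9 h 58 min; less 15 min break → 9 h 43 min
Fri: 6:52 AM–12:47 PM = 5 h 55 min
Sat: 6:51 AM–2:21 PM = 7 h 30 min; less 75 min break → 6 h 15 min
Sun: 8:03 AM–5:56 PM = 9 h 53 min; less 60 min break → 8 h 53 min
Total: 10 h 52 min + 3 h 39 min + 9 h 43 min + 5 h 55 min + 6 h 15 min + 8 h 53 min = 45 h 17 min.

45 h 17 min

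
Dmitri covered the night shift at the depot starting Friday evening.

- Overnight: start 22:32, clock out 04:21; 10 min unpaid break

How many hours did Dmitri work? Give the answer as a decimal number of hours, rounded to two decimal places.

5.65 hours

Overnight: 22:32 → midnight = 1 h 28 min; midnight → 04:21 = 4 h 21 min; span 5 h 49 min; less 10 min break → 5 h 39 min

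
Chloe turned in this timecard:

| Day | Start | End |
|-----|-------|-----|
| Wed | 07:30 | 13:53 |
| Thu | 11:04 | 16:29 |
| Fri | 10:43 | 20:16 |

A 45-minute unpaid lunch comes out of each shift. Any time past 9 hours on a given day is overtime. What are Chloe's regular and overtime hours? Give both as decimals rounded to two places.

Wed: 07:30–13:53 = 6 h 23 min; less 45 min break → 5 h 38 min
Thu: 11:04–16:29 = 5 h 25 min; less 45 min break → 4 h 40 min
Fri: 10:43–20:16 = 9 h 33 min; less 45 min break → 8 h 48 min
Wed reg 5 h 38 min / OT 0 h 0 min; Thu reg 4 h 40 min / OT 0 h 0 min; Fri reg 8 h 48 min / OT 0 h 0 min.
Totals: regular 19 h 6 min, overtime 0 h 0 min.

Regular 19.10 hours, overtime 0.00 hours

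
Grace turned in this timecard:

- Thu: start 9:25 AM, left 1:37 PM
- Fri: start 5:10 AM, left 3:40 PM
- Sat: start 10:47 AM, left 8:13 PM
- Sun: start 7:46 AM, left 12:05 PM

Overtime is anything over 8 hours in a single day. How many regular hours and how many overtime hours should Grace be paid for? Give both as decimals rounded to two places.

Thu: 9:25 AM–1:37 PM = 4 h 12 min
Fri: 5:10 AM–3:40 PM = 10 h 30 min
Sat: 10:47 AM–8:13 PM = 9 h 26 min
Sun: 7:46 AM–12:05 PM = 4 h 19 min
Thu reg 4 h 12 min / OT 0 h 0 min; Fri reg 8 h 0 min / OT 2 h 30 min; Sat reg 8 h 0 min / OT 1 h 26 min; Sun reg 4 h 19 min / OT 0 h 0 min.
Totals: regular 24 h 31 min, overtime 3 h 56 min.

Regular 24.52 hours, overtime 3.93 hours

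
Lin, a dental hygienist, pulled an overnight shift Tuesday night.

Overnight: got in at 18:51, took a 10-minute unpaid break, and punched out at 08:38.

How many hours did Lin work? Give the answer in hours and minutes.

13 h 37 min

Overnight: 18:51 → midnight = 5 h 9 min; midnight → 08:38 = 8 h 38 min; span 13 h 47 min; less 10 min break → 13 h 37 min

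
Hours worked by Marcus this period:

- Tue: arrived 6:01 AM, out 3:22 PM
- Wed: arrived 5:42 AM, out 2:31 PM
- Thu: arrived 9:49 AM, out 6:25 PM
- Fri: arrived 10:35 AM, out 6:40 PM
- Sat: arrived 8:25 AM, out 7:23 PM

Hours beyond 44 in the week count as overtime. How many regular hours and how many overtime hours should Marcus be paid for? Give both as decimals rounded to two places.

Regular 44.00 hours, overtime 1.82 hours

Tue: 6:01 AM–3:22 PM = 9 h 21 min
Wed: 5:42 AM–2:31 PM = 8 h 49 min
Thu: 9:49 AM–6:25 PM = 8 h 36 min
Fri: 10:35 AM–6:40 PM = 8 h 5 min
Sat: 8:25 AM–7:23 PM = 10 h 58 min
Total worked: 45 h 49 min = 45.82 h.
Threshold 44 h → overtime 1 h 49 min, regular 44 h 0 min.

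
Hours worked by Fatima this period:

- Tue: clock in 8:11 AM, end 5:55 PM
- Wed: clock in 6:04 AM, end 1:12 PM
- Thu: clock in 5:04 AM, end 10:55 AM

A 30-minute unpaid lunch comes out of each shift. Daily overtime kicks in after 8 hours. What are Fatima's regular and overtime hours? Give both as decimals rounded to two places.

Regular 19.98 hours, overtime 1.23 hours

Tue: 8:11 AM–5:55 PM = 9 h 44 min; less 30 min break → 9 h 14 min
Wed: 6:04 AM–1:12 PM = 7 h 8 min; less 30 min break → 6 h 38 min
Thu: 5:04 AM–10:55 AM = 5 h 51 min; less 30 min break → 5 h 21 min
Tue reg 8 h 0 min / OT 1 h 14 min; Wed reg 6 h 38 min / OT 0 h 0 min; Thu reg 5 h 21 min / OT 0 h 0 min.
Totals: regular 19 h 59 min, overtime 1 h 14 min.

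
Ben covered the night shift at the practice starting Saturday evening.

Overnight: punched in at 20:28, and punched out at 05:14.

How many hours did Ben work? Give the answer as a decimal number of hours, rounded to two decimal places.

Overnight: 20:28 → midnight = 3 h 32 min; midnight → 05:14 = 5 h 14 min; span 8 h 46 min

8.77 hours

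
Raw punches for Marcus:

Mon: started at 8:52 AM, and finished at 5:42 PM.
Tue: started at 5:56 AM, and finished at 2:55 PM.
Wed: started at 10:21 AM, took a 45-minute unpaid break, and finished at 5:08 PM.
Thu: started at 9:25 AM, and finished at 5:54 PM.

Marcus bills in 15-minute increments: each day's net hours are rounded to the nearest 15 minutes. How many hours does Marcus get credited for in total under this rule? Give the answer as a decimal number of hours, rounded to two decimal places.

32.25 hours

Mon: 8:52 AM–5:42 PM = 8 h 50 min → rounds to 8 h 45 min
Tue: 5:56 AM–2:55 PM = 8 h 59 min → rounds to 9 h 0 min
Wed: 10:21 AM–5:08 PM = 6 h 47 min − 45 min = 6 h 2 min → rounds to 6 h 0 min
Thu: 9:25 AM–5:54 PM = 8 h 29 min → rounds to 8 h 30 min
Total credited: 32 h 15 min.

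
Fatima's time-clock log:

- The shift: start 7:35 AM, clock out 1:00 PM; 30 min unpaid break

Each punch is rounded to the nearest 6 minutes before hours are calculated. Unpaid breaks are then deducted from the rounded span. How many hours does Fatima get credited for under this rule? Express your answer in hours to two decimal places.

The shift: in 7:35 AM→7:36 AM, out 1:00 PM→1:00 PM; 5 h 24 min − 30 min = 4 h 54 min

4.90 hours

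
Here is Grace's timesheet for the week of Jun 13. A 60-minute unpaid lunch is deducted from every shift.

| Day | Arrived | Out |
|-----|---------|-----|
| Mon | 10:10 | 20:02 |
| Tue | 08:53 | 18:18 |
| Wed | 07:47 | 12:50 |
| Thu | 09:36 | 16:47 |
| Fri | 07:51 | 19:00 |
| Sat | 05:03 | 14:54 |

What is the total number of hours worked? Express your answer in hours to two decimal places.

Mon: 10:10–20:02 = 9 h 52 min; less 60 min break → 8 h 52 min
Tue: 08:53–18:18 = 9 h 25 min; less 60 min break → 8 h 25 min
Wed: 07:47–12:50 = 5 h 3 min; less 60 min break → 4 h 3 min
Thu: 09:36–16:47 = 7 h 11 min; less 60 min break → 6 h 11 min
Fri: 07:51–19:00 = 11 h 9 min; less 60 min break → 10 h 9 min
Sat: 05:03–14:54 = 9 h 51 min; less 60 min break → 8 h 51 min
Total: 8 h 52 min + 8 h 25 min + 4 h 3 min + 6 h 11 min + 10 h 9 min + 8 h 51 min = 46 h 31 min.

46.52 hours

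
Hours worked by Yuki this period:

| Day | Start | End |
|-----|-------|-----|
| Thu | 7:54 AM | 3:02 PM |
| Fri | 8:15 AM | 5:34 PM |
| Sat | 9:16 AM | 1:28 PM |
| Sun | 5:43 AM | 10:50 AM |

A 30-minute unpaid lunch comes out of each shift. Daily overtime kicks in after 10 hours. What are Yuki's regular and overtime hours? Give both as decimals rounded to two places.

Thu: 7:54 AM–3:02 PM = 7 h 8 min; less 30 min break → 6 h 38 min
Fri: 8:15 AM–5:34 PM = 9 h 19 min; less 30 min break → 8 h 49 min
Sat: 9:16 AM–1:28 PM = 4 h 12 min; less 30 min break → 3 h 42 min
Sun: 5:43 AM–10:50 AM = 5 h 7 min; less 30 min break → 4 h 37 min
Thu reg 6 h 38 min / OT 0 h 0 min; Fri reg 8 h 49 min / OT 0 h 0 min; Sat reg 3 h 42 min / OT 0 h 0 min; Sun reg 4 h 37 min / OT 0 h 0 min.
Totals: regular 23 h 46 min, overtime 0 h 0 min.

Regular 23.77 hours, overtime 0.00 hours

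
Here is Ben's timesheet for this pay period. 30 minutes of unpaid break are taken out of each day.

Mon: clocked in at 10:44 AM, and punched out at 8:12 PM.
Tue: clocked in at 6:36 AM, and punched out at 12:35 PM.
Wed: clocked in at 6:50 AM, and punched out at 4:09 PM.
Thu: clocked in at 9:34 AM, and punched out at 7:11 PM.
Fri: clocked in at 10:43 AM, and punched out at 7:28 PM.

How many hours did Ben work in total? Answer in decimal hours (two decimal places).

40.63 hours

Mon: 10:44 AM–8:12 PM = 9 h 28 min; less 30 min break → 8 h 58 min
Tue: 6:36 AM–12:35 PM = 5 h 59 min; less 30 min break → 5 h 29 min
Wed: 6:50 AM–4:09 PM = 9 h 19 min; less 30 min break → 8 h 49 min
Thu: 9:34 AM–7:11 PM = 9 h 37 min; less 30 min break → 9 h 7 min
Fri: 10:43 AM–7:28 PM = 8 h 45 min; less 30 min break → 8 h 15 min
Total: 8 h 58 min + 5 h 29 min + 8 h 49 min + 9 h 7 min + 8 h 15 min = 40 h 38 min.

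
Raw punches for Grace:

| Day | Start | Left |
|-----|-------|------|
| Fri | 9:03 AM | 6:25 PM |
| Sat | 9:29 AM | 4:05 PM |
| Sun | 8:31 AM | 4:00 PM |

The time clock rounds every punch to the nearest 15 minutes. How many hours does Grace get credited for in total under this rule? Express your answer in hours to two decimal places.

Fri: in 9:03 AM→9:00 AM, out 6:25 PM→6:30 PM; 9 h 30 min
Sat: in 9:29 AM→9:30 AM, out 4:05 PM→4:00 PM; 6 h 30 min
Sun: in 8:31 AM→8:30 AM, out 4:00 PM→4:00 PM; 7 h 30 min
Total credited: 23 h 30 min.

23.50 hours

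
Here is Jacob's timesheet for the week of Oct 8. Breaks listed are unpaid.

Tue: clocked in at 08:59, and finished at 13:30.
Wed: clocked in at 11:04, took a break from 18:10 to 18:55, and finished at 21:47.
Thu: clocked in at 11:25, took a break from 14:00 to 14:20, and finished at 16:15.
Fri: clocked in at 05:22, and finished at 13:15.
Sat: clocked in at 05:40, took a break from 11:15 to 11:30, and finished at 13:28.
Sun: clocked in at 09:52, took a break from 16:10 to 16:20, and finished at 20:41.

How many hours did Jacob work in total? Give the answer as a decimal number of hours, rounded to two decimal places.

45.07 hours

Tue: 08:59–13:30 = 4 h 31 min
Wed: 11:04–21:47 = 10 h 43 min; less 45 min break → 9 h 58 min
Thu: 11:25–16:15 = 4 h 50 min; less 20 min break → 4 h 30 min
Fri: 05:22–13:15 = 7 h 53 min
Sat: 05:40–13:28 = 7 h 48 min; less 15 min break → 7 h 33 min
Sun: 09:52–20:41 = 10 h 49 min; less 10 min break → 10 h 39 min
Total: 4 h 31 min + 9 h 58 min + 4 h 30 min + 7 h 53 min + 7 h 33 min + 10 h 39 min = 45 h 4 min.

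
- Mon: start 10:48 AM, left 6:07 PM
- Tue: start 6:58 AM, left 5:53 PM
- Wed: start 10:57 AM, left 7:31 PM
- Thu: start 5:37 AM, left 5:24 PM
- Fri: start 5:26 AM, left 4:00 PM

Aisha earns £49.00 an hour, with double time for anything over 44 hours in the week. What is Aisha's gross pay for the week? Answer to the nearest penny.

£2660.70

Mon: 10:48 AM–6:07 PM = 7 h 19 min
Tue: 6:58 AM–5:53 PM = 10 h 55 min
Wed: 10:57 AM–7:31 PM = 8 h 34 min
Thu: 5:37 AM–5:24 PM = 11 h 47 min
Fri: 5:26 AM–4:00 PM = 10 h 34 min
Total worked: 49 h 9 min = 2949 min.
Regular 44 h 0 min = 2640 min at £49.00/h; overtime 5 h 9 min = 309 min at £98.00/h.
Pay = (2640 × £49.00 + 309 × £98.00) ÷ 60 = £2660.70.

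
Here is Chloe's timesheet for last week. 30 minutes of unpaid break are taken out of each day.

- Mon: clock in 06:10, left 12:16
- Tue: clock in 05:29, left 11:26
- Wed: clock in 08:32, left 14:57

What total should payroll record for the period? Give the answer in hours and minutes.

Mon: 06:10–12:16 = 6 h 6 min; less 30 min break → 5 h 36 min
Tue: 05:29–11:26 = 5 h 57 min; less 30 min break → 5 h 27 min
Wed: 08:32–14:57 = 6 h 25 min; less 30 min break → 5 h 55 min
Total: 5 h 36 min + 5 h 27 min + 5 h 55 min = 16 h 58 min.

16 h 58 min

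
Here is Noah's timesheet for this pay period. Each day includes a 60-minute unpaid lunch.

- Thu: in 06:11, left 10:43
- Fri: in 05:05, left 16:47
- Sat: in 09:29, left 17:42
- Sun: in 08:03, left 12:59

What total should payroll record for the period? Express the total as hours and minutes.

25 h 23 min

Thu: 06:11–10:43 = 4 h 32 min; less 60 min break → 3 h 32 min
Fri: 05:05–16:47 = 11 h 42 min; less 60 min break → 10 h 42 min
Sat: 09:29–17:42 = 8 h 13 min; less 60 min break → 7 h 13 min
Sun: 08:03–12:59 = 4 h 56 min; less 60 min break → 3 h 56 min
Total: 3 h 32 min + 10 h 42 min + 7 h 13 min + 3 h 56 min = 25 h 23 min.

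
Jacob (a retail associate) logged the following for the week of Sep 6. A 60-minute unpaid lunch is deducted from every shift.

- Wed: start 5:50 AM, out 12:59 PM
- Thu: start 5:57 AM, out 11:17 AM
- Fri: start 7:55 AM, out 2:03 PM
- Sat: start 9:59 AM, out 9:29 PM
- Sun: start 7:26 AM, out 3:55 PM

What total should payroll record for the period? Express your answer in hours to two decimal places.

Wed: 5:50 AM–12:59 PM = 7 h 9 min; less 60 min break → 6 h 9 min
Thu: 5:57 AM–11:17 AM = 5 h 20 min; less 60 min break → 4 h 20 min
Fri: 7:55 AM–2:03 PM = 6 h 8 min; less 60 min break → 5 h 8 min
Sat: 9:59 AM–9:29 PM = 11 h 30 min; less 60 min break → 10 h 30 min
Sun: 7:26 AM–3:55 PM = 8 h 29 min; less 60 min break → 7 h 29 min
Total: 6 h 9 min + 4 h 20 min + 5 h 8 min + 10 h 30 min + 7 h 29 min = 33 h 36 min.

33.60 hours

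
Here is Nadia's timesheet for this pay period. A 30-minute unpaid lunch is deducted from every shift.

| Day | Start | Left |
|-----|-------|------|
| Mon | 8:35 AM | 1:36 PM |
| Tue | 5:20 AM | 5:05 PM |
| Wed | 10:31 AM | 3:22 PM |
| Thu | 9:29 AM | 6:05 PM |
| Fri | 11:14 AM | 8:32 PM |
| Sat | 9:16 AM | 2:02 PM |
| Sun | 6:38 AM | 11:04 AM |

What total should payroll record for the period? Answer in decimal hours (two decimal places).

45.22 hours

Mon: 8:35 AM–1:36 PM = 5 h 1 min; less 30 min break → 4 h 31 min
Tue: 5:20 AM–5:05 PM = 11 h 45 min; less 30 min break → 11 h 15 min
Wed: 10:31 AM–3:22 PM = 4 h 51 min; less 30 min break → 4 h 21 min
Thu: 9:29 AM–6:05 PM = 8 h 36 min; less 30 min break → 8 h 6 min
Fri: 11:14 AM–8:32 PM = 9 h 18 min; less 30 min break → 8 h 48 min
Sat: 9:16 AM–2:02 PM = 4 h 46 min; less 30 min break → 4 h 16 min
Sun: 6:38 AM–11:04 AM = 4 h 26 min; less 30 min break → 3 h 56 min
Total: 4 h 31 min + 11 h 15 min + 4 h 21 min + 8 h 6 min + 8 h 48 min + 4 h 16 min + 3 h 56 min = 45 h 13 min.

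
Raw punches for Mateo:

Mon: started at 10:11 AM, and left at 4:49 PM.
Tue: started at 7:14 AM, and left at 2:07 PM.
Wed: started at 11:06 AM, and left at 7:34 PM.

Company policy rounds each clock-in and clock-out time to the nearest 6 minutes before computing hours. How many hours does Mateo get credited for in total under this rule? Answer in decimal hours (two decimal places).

Mon: in 10:11 AM→10:12 AM, out 4:49 PM→4:48 PM; 6 h 36 min
Tue: in 7:14 AM→7:12 AM, out 2:07 PM→2:06 PM; 6 h 54 min
Wed: in 11:06 AM→11:06 AM, out 7:34 PM→7:36 PM; 8 h 30 min
Total credited: 22 h 0 min.

22.00 hours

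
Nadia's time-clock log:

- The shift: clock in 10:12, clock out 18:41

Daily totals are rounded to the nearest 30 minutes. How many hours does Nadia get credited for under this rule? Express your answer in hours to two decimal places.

The shift: 10:12–18:41 = 8 h 29 min → rounds to 8 h 30 min

8.50 hours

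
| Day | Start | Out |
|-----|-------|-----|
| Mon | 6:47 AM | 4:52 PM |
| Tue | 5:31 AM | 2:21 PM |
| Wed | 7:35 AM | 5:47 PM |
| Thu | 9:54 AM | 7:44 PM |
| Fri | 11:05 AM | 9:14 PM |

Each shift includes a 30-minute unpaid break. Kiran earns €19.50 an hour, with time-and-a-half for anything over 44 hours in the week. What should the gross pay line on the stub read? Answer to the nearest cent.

Mon: 6:47 AM–4:52 PM = 10 h 5 min; less 30 min break → 9 h 35 min
Tue: 5:31 AM–2:21 PM = 8 h 50 min; less 30 min break → 8 h 20 min
Wed: 7:35 AM–5:47 PM = 10 h 12 min; less 30 min break → 9 h 42 min
Thu: 9:54 AM–7:44 PM = 9 h 50 min; less 30 min break → 9 h 20 min
Fri: 11:05 AM–9:14 PM = 10 h 9 min; less 30 min break → 9 h 39 min
Total worked: 46 h 36 min = 2796 min.
Regular 44 h 0 min = 2640 min at €19.50/h; overtime 2 h 36 min = 156 min at €29.25/h.
Pay = (2640 × €19.50 + 156 × €29.25) ÷ 60 = €934.05.

€934.05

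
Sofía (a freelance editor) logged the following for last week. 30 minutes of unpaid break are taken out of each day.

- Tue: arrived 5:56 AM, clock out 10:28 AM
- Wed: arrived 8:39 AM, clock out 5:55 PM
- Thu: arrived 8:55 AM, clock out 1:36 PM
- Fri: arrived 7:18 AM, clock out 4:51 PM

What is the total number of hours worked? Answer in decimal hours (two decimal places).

Tue: 5:56 AM–10:28 AM = 4 h 32 min; less 30 min break → 4 h 2 min
Wed: 8:39 AM–5:55 PM = 9 h 16 min; less 30 min break → 8 h 46 min
Thu: 8:55 AM–1:36 PM = 4 h 41 min; less 30 min break → 4 h 11 min
Fri: 7:18 AM–4:51 PM = 9 h 33 min; less 30 min break → 9 h 3 min
Total: 4 h 2 min + 8 h 46 min + 4 h 11 min + 9 h 3 min = 26 h 2 min.

26.03 hours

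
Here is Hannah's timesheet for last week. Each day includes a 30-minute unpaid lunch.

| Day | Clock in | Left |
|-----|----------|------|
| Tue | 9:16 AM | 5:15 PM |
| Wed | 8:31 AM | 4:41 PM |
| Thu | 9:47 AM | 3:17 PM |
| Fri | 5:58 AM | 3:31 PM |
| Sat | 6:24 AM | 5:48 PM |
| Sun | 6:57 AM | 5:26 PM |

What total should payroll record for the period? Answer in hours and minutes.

Tue: 9:16 AM–5:15 PM = 7 h 59 min; less 30 min break → 7 h 29 min
Wed: 8:31 AM–4:41 PM = 8 h 10 min; less 30 min break → 7 h 40 min
Thu: 9:47 AM–3:17 PM = 5 h 30 min; less 30 min break → 5 h 0 min
Fri: 5:58 AM–3:31 PM = 9 h 33 min; less 30 min break → 9 h 3 min
Sat: 6:24 AM–5:48 PM = 11 h 24 min; less 30 min break → 10 h 54 min
Sun: 6:57 AM–5:26 PM = 10 h 29 min; less 30 min break → 9 h 59 min
Total: 7 h 29 min + 7 h 40 min + 5 h 0 min + 9 h 3 min + 10 h 54 min + 9 h 59 min = 50 h 5 min.

50 h 5 min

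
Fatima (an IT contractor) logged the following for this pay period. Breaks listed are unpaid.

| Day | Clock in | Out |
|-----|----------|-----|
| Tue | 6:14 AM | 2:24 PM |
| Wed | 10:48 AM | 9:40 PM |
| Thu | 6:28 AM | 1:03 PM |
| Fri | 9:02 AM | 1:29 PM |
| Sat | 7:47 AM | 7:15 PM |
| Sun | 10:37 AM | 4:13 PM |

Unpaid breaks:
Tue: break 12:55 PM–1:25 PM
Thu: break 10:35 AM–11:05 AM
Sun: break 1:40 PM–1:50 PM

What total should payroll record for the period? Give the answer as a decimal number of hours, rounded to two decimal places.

Tue: 6:14 AM–2:24 PM = 8 h 10 min; less 30 min break → 7 h 40 min
Wed: 10:48 AM–9:40 PM = 10 h 52 min
Thu: 6:28 AM–1:03 PM = 6 h 35 min; less 30 min break → 6 h 5 min
Fri: 9:02 AM–1:29 PM = 4 h 27 min
Sat: 7:47 AM–7:15 PM = 11 h 28 min
Sun: 10:37 AM–4:13 PM = 5 h 36 min; less 10 min break → 5 h 26 min
Total: 7 h 40 min + 10 h 52 min + 6 h 5 min + 4 h 27 min + 11 h 28 min + 5 h 26 min = 45 h 58 min.

45.97 hours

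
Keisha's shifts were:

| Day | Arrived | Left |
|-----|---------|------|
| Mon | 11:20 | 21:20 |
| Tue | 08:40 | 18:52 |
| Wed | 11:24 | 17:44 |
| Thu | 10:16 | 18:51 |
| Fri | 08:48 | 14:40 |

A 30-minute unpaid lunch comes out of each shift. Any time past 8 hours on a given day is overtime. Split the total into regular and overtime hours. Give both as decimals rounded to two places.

Regular 35.20 hours, overtime 3.28 hours

Mon: 11:20–21:20 = 10 h 0 min; less 30 min break → 9 h 30 min
Tue: 08:40–18:52 = 10 h 12 min; less 30 min break → 9 h 42 min
Wed: 11:24–17:44 = 6 h 20 min; less 30 min break → 5 h 50 min
Thu: 10:16–18:51 = 8 h 35 min; less 30 min break → 8 h 5 min
Fri: 08:48–14:40 = 5 h 52 min; less 30 min break → 5 h 22 min
Mon reg 8 h 0 min / OT 1 h 30 min; Tue reg 8 h 0 min / OT 1 h 42 min; Wed reg 5 h 50 min / OT 0 h 0 min; Thu reg 8 h 0 min / OT 0 h 5 min; Fri reg 5 h 22 min / OT 0 h 0 min.
Totals: regular 35 h 12 min, overtime 3 h 17 min.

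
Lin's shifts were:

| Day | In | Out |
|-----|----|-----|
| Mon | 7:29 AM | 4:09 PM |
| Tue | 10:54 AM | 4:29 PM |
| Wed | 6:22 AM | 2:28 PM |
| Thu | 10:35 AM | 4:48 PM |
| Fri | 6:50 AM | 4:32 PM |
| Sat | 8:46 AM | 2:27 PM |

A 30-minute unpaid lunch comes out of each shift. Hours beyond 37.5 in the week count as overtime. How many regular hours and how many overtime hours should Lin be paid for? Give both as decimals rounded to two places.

Regular 37.50 hours, overtime 3.45 hours

Mon: 7:29 AM–4:09 PM = 8 h 40 min; less 30 min break → 8 h 10 min
Tue: 10:54 AM–4:29 PM = 5 h 35 min; less 30 min break → 5 h 5 min
Wed: 6:22 AM–2:28 PM = 8 h 6 min; less 30 min break → 7 h 36 min
Thu: 10:35 AM–4:48 PM = 6 h 13 min; less 30 min break → 5 h 43 min
Fri: 6:50 AM–4:32 PM = 9 h 42 min; less 30 min break → 9 h 12 min
Sat: 8:46 AM–2:27 PM = 5 h 41 min; less 30 min break → 5 h 11 min
Total worked: 40 h 57 min = 40.95 h.
Threshold 37.5 h → overtime 3 h 27 min, regular 37 h 30 min.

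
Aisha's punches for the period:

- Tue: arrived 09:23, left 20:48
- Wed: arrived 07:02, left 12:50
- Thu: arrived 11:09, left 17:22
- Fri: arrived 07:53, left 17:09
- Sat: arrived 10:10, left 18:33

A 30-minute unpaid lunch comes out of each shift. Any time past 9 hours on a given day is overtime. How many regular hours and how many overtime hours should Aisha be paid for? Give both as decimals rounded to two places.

Regular 36.67 hours, overtime 1.92 hours

Tue: 09:23–20:48 = 11 h 25 min; less 30 min break → 10 h 55 min
Wed: 07:02–12:50 = 5 h 48 min; less 30 min break → 5 h 18 min
Thu: 11:09–17:22 = 6 h 13 min; less 30 min break → 5 h 43 min
Fri: 07:53–17:09 = 9 h 16 min; less 30 min break → 8 h 46 min
Sat: 10:10–18:33 = 8 h 23 min; less 30 min break → 7 h 53 min
Tue reg 9 h 0 min / OT 1 h 55 min; Wed reg 5 h 18 min / OT 0 h 0 min; Thu reg 5 h 43 min / OT 0 h 0 min; Fri reg 8 h 46 min / OT 0 h 0 min; Sat reg 7 h 53 min / OT 0 h 0 min.
Totals: regular 36 h 40 min, overtime 1 h 55 min.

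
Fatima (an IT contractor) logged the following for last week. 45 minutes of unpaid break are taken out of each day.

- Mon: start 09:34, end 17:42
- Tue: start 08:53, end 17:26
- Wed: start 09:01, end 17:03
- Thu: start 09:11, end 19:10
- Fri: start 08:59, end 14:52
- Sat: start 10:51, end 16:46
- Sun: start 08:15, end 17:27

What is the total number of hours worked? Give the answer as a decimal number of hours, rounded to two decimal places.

Mon: 09:34–17:42 = 8 h 8 min; less 45 min break → 7 h 23 min
Tue: 08:53–17:26 = 8 h 33 min; less 45 min break → 7 h 48 min
Wed: 09:01–17:03 = 8 h 2 min; less 45 min break → 7 h 17 min
Thu: 09:11–19:10 = 9 h 59 min; less 45 min break → 9 h 14 min
Fri: 08:59–14:52 = 5 h 53 min; less 45 min break → 5 h 8 min
Sat: 10:51–16:46 = 5 h 55 min; less 45 min break → 5 h 10 min
Sun: 08:15–17:27 = 9 h 12 min; less 45 min break → 8 h 27 min
Total: 7 h 23 min + 7 h 48 min + 7 h 17 min + 9 h 14 min + 5 h 8 min + 5 h 10 min + 8 h 27 min = 50 h 27 min.

50.45 hours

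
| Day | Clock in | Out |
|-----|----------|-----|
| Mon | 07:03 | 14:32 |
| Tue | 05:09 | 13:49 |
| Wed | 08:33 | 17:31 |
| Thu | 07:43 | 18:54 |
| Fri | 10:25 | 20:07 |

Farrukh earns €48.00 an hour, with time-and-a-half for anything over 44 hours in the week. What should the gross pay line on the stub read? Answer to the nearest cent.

Mon: 07:03–14:32 = 7 h 29 min
Tue: 05:09–13:49 = 8 h 40 min
Wed: 08:33–17:31 = 8 h 58 min
Thu: 07:43–18:54 = 11 h 11 min
Fri: 10:25–20:07 = 9 h 42 min
Total worked: 46 h 0 min = 2760 min.
Regular 44 h 0 min = 2640 min at €48.00/h; overtime 2 h 0 min = 120 min at €72.00/h.
Pay = (2640 × €48.00 + 120 × €72.00) ÷ 60 = €2256.00.

€2256.00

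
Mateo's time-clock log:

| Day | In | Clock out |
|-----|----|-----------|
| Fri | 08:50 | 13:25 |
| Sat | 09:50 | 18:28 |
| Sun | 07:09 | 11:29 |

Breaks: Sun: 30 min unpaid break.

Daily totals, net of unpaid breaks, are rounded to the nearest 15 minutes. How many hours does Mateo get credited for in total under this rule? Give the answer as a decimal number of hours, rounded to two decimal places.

17.00 hours

Fri: 08:50–13:25 = 4 h 35 min → rounds to 4 h 30 min
Sat: 09:50–18:28 = 8 h 38 min → rounds to 8 h 45 min
Sun: 07:09–11:29 = 4 h 20 min − 30 min = 3 h 50 min → rounds to 3 h 45 min
Total credited: 17 h 0 min.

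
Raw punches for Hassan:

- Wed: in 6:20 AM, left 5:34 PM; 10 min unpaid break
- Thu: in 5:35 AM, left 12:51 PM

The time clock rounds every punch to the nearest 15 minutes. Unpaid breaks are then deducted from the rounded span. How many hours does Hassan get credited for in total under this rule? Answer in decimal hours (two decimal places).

18.33 hours

Wed: in 6:20 AM→6:15 AM, out 5:34 PM→5:30 PM; 11 h 15 min − 10 min = 11 h 5 min
Thu: in 5:35 AM→5:30 AM, out 12:51 PM→12:45 PM; 7 h 15 min
Total credited: 18 h 20 min.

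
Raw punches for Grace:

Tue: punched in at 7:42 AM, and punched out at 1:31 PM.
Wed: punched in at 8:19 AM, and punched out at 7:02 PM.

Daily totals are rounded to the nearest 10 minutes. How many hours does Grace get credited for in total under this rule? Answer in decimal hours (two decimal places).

Tue: 7:42 AM–1:31 PM = 5 h 49 min → rounds to 5 h 50 min
Wed: 8:19 AM–7:02 PM = 10 h 43 min → rounds to 10 h 40 min
Total credited: 16 h 30 min.

16.50 hours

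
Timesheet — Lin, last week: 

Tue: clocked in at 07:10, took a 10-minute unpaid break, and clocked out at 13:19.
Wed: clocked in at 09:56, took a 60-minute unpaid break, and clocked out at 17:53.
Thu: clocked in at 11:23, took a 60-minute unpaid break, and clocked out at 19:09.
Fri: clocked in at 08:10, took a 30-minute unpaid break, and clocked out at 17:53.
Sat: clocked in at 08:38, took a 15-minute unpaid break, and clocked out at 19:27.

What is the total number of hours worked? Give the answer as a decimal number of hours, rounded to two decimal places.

39.48 hours

Tue: 07:10–13:19 = 6 h 9 min; less 10 min break → 5 h 59 min
Wed: 09:56–17:53 = 7 h 57 min; less 60 min break → 6 h 57 min
Thu: 11:23–19:09 = 7 h 46 min; less 60 min break → 6 h 46 min
Fri: 08:10–17:53 = 9 h 43 min; less 30 min break → 9 h 13 min
Sat: 08:38–19:27 = 10 h 49 min; less 15 min break → 10 h 34 min
Total: 5 h 59 min + 6 h 57 min + 6 h 46 min + 9 h 13 min + 10 h 34 min = 39 h 29 min.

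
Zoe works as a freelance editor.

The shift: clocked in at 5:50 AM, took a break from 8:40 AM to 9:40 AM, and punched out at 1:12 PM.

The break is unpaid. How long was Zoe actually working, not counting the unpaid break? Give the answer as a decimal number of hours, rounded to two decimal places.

The shift: 5:50 AM–1:12 PM = 7 h 22 min; less 60 min break → 6 h 22 min

6.37 hours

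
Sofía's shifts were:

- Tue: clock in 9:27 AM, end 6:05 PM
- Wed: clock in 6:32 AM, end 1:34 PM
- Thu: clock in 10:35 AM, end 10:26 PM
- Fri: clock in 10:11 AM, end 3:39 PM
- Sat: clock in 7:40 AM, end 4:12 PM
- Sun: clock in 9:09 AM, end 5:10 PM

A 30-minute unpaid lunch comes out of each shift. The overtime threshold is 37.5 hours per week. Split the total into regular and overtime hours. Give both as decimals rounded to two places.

Tue: 9:27 AM–6:05 PM = 8 h 38 min; less 30 min break → 8 h 8 min
Wed: 6:32 AM–1:34 PM = 7 h 2 min; less 30 min break → 6 h 32 min
Thu: 10:35 AM–10:26 PM = 11 h 51 min; less 30 min break → 11 h 21 min
Fri: 10:11 AM–3:39 PM = 5 h 28 min; less 30 min break → 4 h 58 min
Sat: 7:40 AM–4:12 PM = 8 h 32 min; less 30 min break → 8 h 2 min
Sun: 9:09 AM–5:10 PM = 8 h 1 min; less 30 min break → 7 h 31 min
Total worked: 46 h 32 min = 46.53 h.
Threshold 37.5 h → overtime 9 h 2 min, regular 37 h 30 min.

Regular 37.50 hours, overtime 9.03 hours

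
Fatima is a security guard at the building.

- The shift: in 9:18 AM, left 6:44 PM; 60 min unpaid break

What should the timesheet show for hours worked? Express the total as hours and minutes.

8 h 26 min

The shift: 9:18 AM–6:44 PM = 9 h 26 min; less 60 min break → 8 h 26 min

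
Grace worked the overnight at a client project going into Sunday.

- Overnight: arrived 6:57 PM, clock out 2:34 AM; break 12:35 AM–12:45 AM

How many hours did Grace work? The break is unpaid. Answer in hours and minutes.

Overnight: 6:57 PM → midnight = 5 h 3 min; midnight → 2:34 AM = 2 h 34 min; span 7 h 37 min; less 10 min break → 7 h 27 min

7 h 27 min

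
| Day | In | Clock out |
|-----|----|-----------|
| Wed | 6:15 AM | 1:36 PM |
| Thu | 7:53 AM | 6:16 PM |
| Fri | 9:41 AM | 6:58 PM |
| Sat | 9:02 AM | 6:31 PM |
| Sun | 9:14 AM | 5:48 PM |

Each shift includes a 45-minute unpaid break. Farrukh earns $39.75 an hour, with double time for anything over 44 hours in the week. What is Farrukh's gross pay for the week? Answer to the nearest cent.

Wed: 6:15 AM–1:36 PM = 7 h 21 min; less 45 min break → 6 h 36 min
Thu: 7:53 AM–6:16 PM = 10 h 23 min; less 45 min break → 9 h 38 min
Fri: 9:41 AM–6:58 PM = 9 h 17 min; less 45 min break → 8 h 32 min
Sat: 9:02 AM–6:31 PM = 9 h 29 min; less 45 min break → 8 h 44 min
Sun: 9:14 AM–5:48 PM = 8 h 34 min; less 45 min break → 7 h 49 min
Total worked: 41 h 19 min = 2479 min.
Regular 41 h 19 min = 2479 min at $39.75/h; overtime 0 h 0 min = 0 min at $79.50/h.
Pay = (2479 × $39.75 + 0 × $79.50) ÷ 60 = $1642.34.

$1642.34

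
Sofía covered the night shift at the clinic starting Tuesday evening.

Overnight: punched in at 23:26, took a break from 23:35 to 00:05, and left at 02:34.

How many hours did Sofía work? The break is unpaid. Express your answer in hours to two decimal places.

Overnight: 23:26 → midnight = 0 h 34 min; midnight → 02:34 = 2 h 34 min; span 3 h 8 min; less 30 min break → 2 h 38 min

2.63 hours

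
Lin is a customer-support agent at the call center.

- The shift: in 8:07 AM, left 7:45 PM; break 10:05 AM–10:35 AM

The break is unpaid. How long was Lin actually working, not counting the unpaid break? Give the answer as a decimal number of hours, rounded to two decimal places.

11.13 hours

The shift: 8:07 AM–7:45 PM = 11 h 38 min; less 30 min break → 11 h 8 min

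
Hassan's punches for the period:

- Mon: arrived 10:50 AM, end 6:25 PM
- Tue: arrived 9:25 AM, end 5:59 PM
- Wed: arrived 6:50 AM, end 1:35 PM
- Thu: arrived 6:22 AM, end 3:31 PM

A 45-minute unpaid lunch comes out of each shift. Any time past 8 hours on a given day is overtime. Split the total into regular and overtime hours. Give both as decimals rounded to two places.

Mon: 10:50 AM–6:25 PM = 7 h 35 min; less 45 min break → 6 h 50 min
Tue: 9:25 AM–5:59 PM = 8 h 34 min; less 45 min break → 7 h 49 min
Wed: 6:50 AM–1:35 PM = 6 h 45 min; less 45 min break → 6 h 0 min
Thu: 6:22 AM–3:31 PM = 9 h 9 min; less 45 min break → 8 h 24 min
Mon reg 6 h 50 min / OT 0 h 0 min; Tue reg 7 h 49 min / OT 0 h 0 min; Wed reg 6 h 0 min / OT 0 h 0 min; Thu reg 8 h 0 min / OT 0 h 24 min.
Totals: regular 28 h 39 min, overtime 0 h 24 min.

Regular 28.65 hours, overtime 0.40 hours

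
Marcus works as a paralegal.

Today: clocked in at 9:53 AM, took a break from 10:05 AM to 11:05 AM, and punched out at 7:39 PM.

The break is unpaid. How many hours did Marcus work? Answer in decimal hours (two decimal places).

Today: 9:53 AM–7:39 PM = 9 h 46 min; less 60 min break → 8 h 46 min

8.77 hours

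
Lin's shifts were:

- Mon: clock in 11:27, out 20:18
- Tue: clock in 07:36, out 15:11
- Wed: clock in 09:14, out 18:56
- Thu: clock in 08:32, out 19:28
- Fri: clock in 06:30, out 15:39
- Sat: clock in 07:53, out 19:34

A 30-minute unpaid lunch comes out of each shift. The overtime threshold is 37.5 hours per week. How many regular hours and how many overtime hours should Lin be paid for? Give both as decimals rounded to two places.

Regular 37.50 hours, overtime 17.40 hours

Mon: 11:27–20:18 = 8 h 51 min; less 30 min break → 8 h 21 min
Tue: 07:36–15:11 = 7 h 35 min; less 30 min break → 7 h 5 min
Wed: 09:14–18:56 = 9 h 42 min; less 30 min break → 9 h 12 min
Thu: 08:32–19:28 = 10 h 56 min; less 30 min break → 10 h 26 min
Fri: 06:30–15:39 = 9 h 9 min; less 30 min break → 8 h 39 min
Sat: 07:53–19:34 = 11 h 41 min; less 30 min break → 11 h 11 min
Total worked: 54 h 54 min = 54.90 h.
Threshold 37.5 h → overtime 17 h 24 min, regular 37 h 30 min.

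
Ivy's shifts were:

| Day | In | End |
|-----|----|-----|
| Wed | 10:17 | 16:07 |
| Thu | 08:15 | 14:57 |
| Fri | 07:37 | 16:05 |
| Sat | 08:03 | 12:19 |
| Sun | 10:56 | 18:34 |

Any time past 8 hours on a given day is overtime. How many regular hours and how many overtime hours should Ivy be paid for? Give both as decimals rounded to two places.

Regular 32.43 hours, overtime 0.47 hours

Wed: 10:17–16:07 = 5 h 50 min
Thu: 08:15–14:57 = 6 h 42 min
Fri: 07:37–16:05 = 8 h 28 min
Sat: 08:03–12:19 = 4 h 16 min
Sun: 10:56–18:34 = 7 h 38 min
Wed reg 5 h 50 min / OT 0 h 0 min; Thu reg 6 h 42 min / OT 0 h 0 min; Fri reg 8 h 0 min / OT 0 h 28 min; Sat reg 4 h 16 min / OT 0 h 0 min; Sun reg 7 h 38 min / OT 0 h 0 min.
Totals: regular 32 h 26 min, overtime 0 h 28 min.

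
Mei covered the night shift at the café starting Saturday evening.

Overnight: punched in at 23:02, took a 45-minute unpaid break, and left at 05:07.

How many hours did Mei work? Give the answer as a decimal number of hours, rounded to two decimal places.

5.33 hours

Overnight: 23:02 → midnight = 0 h 58 min; midnight → 05:07 = 5 h 7 min; span 6 h 5 min; less 45 min break → 5 h 20 min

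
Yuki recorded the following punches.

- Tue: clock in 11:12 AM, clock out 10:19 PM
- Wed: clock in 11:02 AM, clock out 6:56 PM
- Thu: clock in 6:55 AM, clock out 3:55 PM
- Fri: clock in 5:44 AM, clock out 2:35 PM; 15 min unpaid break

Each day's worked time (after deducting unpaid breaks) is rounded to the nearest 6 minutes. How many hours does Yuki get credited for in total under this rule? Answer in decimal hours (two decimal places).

Tue: 11:12 AM–10:19 PM = 11 h 7 min → rounds to 11 h 6 min
Wed: 11:02 AM–6:56 PM = 7 h 54 min → rounds to 7 h 54 min
Thu: 6:55 AM–3:55 PM = 9 h 0 min → rounds to 9 h 0 min
Fri: 5:44 AM–2:35 PM = 8 h 51 min − 15 min = 8 h 36 min → rounds to 8 h 36 min
Total credited: 36 h 36 min.

36.60 hours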